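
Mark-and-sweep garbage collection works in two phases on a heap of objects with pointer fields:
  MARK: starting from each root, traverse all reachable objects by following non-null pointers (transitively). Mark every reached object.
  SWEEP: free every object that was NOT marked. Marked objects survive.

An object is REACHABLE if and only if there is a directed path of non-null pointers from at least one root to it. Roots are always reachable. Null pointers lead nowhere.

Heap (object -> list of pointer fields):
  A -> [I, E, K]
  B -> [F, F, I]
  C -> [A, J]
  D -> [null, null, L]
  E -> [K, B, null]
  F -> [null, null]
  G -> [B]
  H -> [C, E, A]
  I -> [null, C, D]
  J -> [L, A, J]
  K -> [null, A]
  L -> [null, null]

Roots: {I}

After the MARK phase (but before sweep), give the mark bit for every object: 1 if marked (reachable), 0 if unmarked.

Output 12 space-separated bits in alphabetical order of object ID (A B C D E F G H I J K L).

Roots: I
Mark I: refs=null C D, marked=I
Mark C: refs=A J, marked=C I
Mark D: refs=null null L, marked=C D I
Mark A: refs=I E K, marked=A C D I
Mark J: refs=L A J, marked=A C D I J
Mark L: refs=null null, marked=A C D I J L
Mark E: refs=K B null, marked=A C D E I J L
Mark K: refs=null A, marked=A C D E I J K L
Mark B: refs=F F I, marked=A B C D E I J K L
Mark F: refs=null null, marked=A B C D E F I J K L
Unmarked (collected): G H

Answer: 1 1 1 1 1 1 0 0 1 1 1 1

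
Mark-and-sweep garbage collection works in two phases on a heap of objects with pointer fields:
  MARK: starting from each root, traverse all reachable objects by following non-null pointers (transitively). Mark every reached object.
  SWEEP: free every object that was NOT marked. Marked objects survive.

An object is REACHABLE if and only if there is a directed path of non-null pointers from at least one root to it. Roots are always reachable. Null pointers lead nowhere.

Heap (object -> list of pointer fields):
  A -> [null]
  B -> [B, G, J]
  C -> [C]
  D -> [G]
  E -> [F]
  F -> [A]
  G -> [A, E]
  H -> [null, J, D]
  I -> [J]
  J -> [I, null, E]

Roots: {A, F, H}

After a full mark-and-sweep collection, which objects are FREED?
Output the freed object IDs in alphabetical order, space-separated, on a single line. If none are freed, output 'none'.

Answer: B C

Derivation:
Roots: A F H
Mark A: refs=null, marked=A
Mark F: refs=A, marked=A F
Mark H: refs=null J D, marked=A F H
Mark J: refs=I null E, marked=A F H J
Mark D: refs=G, marked=A D F H J
Mark I: refs=J, marked=A D F H I J
Mark E: refs=F, marked=A D E F H I J
Mark G: refs=A E, marked=A D E F G H I J
Unmarked (collected): B C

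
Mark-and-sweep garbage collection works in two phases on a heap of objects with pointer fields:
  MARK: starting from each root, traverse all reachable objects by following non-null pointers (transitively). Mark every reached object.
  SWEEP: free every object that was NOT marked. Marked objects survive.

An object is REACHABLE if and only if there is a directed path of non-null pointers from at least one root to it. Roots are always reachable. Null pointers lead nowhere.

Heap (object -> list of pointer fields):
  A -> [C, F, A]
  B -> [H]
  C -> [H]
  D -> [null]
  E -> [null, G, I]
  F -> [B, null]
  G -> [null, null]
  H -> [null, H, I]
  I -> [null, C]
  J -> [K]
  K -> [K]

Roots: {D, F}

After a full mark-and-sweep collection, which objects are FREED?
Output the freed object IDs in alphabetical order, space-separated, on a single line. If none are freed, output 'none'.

Roots: D F
Mark D: refs=null, marked=D
Mark F: refs=B null, marked=D F
Mark B: refs=H, marked=B D F
Mark H: refs=null H I, marked=B D F H
Mark I: refs=null C, marked=B D F H I
Mark C: refs=H, marked=B C D F H I
Unmarked (collected): A E G J K

Answer: A E G J K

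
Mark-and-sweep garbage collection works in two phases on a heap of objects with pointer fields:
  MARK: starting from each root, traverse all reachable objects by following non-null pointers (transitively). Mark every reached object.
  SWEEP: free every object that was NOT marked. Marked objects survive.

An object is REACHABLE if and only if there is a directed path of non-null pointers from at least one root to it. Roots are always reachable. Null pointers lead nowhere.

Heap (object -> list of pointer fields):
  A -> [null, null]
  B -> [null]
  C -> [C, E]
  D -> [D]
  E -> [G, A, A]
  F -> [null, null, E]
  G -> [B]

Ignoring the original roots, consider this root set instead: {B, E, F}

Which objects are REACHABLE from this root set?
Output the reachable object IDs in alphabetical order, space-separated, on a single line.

Roots: B E F
Mark B: refs=null, marked=B
Mark E: refs=G A A, marked=B E
Mark F: refs=null null E, marked=B E F
Mark G: refs=B, marked=B E F G
Mark A: refs=null null, marked=A B E F G
Unmarked (collected): C D

Answer: A B E F G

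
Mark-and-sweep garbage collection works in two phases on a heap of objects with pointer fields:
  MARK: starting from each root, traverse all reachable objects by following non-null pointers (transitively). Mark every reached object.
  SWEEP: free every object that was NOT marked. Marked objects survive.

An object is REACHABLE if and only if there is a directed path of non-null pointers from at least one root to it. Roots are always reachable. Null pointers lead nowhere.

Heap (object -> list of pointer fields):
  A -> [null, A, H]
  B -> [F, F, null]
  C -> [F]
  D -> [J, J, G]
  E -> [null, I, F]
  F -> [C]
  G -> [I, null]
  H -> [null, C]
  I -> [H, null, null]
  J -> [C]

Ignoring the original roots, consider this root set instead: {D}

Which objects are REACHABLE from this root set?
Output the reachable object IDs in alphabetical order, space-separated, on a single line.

Roots: D
Mark D: refs=J J G, marked=D
Mark J: refs=C, marked=D J
Mark G: refs=I null, marked=D G J
Mark C: refs=F, marked=C D G J
Mark I: refs=H null null, marked=C D G I J
Mark F: refs=C, marked=C D F G I J
Mark H: refs=null C, marked=C D F G H I J
Unmarked (collected): A B E

Answer: C D F G H I J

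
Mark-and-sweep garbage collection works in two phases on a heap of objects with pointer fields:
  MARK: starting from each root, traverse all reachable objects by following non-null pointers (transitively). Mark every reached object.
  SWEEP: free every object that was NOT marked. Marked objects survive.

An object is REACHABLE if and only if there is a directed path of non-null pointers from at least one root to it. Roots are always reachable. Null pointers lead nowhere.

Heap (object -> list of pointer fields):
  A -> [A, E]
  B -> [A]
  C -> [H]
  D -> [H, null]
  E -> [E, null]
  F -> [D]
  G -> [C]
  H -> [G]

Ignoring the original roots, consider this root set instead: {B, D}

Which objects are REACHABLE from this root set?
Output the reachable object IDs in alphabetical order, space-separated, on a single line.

Answer: A B C D E G H

Derivation:
Roots: B D
Mark B: refs=A, marked=B
Mark D: refs=H null, marked=B D
Mark A: refs=A E, marked=A B D
Mark H: refs=G, marked=A B D H
Mark E: refs=E null, marked=A B D E H
Mark G: refs=C, marked=A B D E G H
Mark C: refs=H, marked=A B C D E G H
Unmarked (collected): F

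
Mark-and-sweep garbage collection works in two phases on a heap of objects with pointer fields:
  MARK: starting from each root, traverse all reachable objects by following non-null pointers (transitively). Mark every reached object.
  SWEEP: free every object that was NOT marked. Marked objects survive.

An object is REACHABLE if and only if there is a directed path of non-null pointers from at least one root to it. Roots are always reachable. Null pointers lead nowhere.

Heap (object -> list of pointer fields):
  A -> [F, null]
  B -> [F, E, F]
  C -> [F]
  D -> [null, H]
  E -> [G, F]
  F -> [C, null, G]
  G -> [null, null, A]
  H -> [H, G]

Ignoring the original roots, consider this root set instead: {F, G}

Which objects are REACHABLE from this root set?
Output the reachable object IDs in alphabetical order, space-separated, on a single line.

Answer: A C F G

Derivation:
Roots: F G
Mark F: refs=C null G, marked=F
Mark G: refs=null null A, marked=F G
Mark C: refs=F, marked=C F G
Mark A: refs=F null, marked=A C F G
Unmarked (collected): B D E H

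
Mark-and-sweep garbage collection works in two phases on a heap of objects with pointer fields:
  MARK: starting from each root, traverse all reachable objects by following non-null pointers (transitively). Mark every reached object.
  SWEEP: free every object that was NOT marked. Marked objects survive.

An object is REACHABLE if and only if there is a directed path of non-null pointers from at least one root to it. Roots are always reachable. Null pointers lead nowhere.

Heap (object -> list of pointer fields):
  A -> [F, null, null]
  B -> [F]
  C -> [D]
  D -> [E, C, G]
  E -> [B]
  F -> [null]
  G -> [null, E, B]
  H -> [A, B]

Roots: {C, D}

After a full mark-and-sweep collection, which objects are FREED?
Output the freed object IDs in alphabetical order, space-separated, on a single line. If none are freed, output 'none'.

Roots: C D
Mark C: refs=D, marked=C
Mark D: refs=E C G, marked=C D
Mark E: refs=B, marked=C D E
Mark G: refs=null E B, marked=C D E G
Mark B: refs=F, marked=B C D E G
Mark F: refs=null, marked=B C D E F G
Unmarked (collected): A H

Answer: A H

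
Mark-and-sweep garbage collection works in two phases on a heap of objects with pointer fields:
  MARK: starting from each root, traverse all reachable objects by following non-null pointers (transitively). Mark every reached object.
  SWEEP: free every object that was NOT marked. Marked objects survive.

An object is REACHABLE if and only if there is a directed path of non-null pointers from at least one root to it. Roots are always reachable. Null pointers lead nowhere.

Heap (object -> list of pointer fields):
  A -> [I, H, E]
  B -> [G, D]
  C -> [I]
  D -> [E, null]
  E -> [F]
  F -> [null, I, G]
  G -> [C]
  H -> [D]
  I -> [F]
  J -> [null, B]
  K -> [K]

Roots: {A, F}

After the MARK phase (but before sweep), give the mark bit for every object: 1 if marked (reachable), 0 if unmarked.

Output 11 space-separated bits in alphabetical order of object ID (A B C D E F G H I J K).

Roots: A F
Mark A: refs=I H E, marked=A
Mark F: refs=null I G, marked=A F
Mark I: refs=F, marked=A F I
Mark H: refs=D, marked=A F H I
Mark E: refs=F, marked=A E F H I
Mark G: refs=C, marked=A E F G H I
Mark D: refs=E null, marked=A D E F G H I
Mark C: refs=I, marked=A C D E F G H I
Unmarked (collected): B J K

Answer: 1 0 1 1 1 1 1 1 1 0 0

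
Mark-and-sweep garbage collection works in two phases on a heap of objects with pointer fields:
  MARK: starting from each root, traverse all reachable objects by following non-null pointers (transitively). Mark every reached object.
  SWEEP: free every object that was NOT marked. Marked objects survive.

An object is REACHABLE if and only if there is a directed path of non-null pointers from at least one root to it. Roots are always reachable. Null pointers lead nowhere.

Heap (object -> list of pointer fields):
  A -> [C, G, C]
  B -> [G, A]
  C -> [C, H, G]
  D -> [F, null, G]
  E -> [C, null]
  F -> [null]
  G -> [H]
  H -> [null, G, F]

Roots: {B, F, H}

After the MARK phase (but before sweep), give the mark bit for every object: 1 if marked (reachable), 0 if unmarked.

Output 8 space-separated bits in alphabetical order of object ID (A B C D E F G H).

Roots: B F H
Mark B: refs=G A, marked=B
Mark F: refs=null, marked=B F
Mark H: refs=null G F, marked=B F H
Mark G: refs=H, marked=B F G H
Mark A: refs=C G C, marked=A B F G H
Mark C: refs=C H G, marked=A B C F G H
Unmarked (collected): D E

Answer: 1 1 1 0 0 1 1 1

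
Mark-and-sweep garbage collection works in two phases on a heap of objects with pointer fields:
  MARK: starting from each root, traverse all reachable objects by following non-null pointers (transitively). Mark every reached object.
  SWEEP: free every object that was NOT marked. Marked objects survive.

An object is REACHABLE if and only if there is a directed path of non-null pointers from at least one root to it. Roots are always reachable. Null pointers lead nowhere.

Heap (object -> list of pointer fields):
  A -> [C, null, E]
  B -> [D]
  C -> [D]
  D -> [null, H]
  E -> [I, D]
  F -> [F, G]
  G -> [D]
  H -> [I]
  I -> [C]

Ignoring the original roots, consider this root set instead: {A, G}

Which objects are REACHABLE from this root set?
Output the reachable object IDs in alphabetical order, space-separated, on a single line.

Roots: A G
Mark A: refs=C null E, marked=A
Mark G: refs=D, marked=A G
Mark C: refs=D, marked=A C G
Mark E: refs=I D, marked=A C E G
Mark D: refs=null H, marked=A C D E G
Mark I: refs=C, marked=A C D E G I
Mark H: refs=I, marked=A C D E G H I
Unmarked (collected): B F

Answer: A C D E G H I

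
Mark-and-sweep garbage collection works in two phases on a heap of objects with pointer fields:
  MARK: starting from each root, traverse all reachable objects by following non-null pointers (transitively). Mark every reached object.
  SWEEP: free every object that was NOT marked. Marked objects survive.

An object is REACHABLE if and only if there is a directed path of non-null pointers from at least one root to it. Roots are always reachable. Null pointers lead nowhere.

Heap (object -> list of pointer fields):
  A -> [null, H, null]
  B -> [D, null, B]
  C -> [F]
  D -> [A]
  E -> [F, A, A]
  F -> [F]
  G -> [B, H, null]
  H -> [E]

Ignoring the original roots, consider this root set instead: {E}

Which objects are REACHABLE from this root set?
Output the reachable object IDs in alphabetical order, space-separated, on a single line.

Roots: E
Mark E: refs=F A A, marked=E
Mark F: refs=F, marked=E F
Mark A: refs=null H null, marked=A E F
Mark H: refs=E, marked=A E F H
Unmarked (collected): B C D G

Answer: A E F H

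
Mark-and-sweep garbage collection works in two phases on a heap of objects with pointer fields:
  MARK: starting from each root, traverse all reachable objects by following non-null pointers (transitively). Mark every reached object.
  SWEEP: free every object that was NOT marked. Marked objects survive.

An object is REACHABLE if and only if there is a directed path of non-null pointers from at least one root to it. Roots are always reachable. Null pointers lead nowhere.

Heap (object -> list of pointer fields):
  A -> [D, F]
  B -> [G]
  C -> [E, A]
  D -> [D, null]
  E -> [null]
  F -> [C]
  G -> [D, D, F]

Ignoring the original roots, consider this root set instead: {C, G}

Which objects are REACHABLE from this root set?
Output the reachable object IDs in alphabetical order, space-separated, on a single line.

Roots: C G
Mark C: refs=E A, marked=C
Mark G: refs=D D F, marked=C G
Mark E: refs=null, marked=C E G
Mark A: refs=D F, marked=A C E G
Mark D: refs=D null, marked=A C D E G
Mark F: refs=C, marked=A C D E F G
Unmarked (collected): B

Answer: A C D E F G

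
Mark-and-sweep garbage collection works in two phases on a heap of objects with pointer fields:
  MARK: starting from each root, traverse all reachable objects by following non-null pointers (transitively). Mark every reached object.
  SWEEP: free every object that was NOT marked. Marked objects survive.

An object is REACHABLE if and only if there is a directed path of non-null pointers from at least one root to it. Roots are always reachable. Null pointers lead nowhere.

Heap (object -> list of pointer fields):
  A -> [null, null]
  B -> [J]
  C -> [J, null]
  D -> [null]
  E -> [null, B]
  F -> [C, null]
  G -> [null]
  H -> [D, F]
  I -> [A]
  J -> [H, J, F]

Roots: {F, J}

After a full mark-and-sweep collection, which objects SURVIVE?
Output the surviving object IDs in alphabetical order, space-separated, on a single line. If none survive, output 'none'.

Answer: C D F H J

Derivation:
Roots: F J
Mark F: refs=C null, marked=F
Mark J: refs=H J F, marked=F J
Mark C: refs=J null, marked=C F J
Mark H: refs=D F, marked=C F H J
Mark D: refs=null, marked=C D F H J
Unmarked (collected): A B E G I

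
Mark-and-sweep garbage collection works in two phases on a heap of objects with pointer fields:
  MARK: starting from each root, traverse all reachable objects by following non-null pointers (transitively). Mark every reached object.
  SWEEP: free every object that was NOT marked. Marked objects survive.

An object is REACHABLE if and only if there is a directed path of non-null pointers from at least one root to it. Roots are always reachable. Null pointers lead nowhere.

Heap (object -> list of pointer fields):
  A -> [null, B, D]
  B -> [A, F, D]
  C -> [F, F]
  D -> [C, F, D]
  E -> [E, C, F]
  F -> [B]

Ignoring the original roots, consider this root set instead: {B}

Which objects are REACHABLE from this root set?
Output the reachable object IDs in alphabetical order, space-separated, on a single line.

Answer: A B C D F

Derivation:
Roots: B
Mark B: refs=A F D, marked=B
Mark A: refs=null B D, marked=A B
Mark F: refs=B, marked=A B F
Mark D: refs=C F D, marked=A B D F
Mark C: refs=F F, marked=A B C D F
Unmarked (collected): E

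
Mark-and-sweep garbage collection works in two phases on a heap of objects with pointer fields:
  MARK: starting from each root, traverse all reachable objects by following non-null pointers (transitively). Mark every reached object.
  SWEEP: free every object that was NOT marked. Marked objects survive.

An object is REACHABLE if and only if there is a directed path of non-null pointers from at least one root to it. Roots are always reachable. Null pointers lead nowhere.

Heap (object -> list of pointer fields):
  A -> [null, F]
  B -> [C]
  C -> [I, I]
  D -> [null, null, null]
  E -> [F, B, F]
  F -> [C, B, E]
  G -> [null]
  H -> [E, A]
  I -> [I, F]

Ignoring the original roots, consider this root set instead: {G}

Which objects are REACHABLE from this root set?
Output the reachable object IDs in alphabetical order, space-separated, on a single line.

Answer: G

Derivation:
Roots: G
Mark G: refs=null, marked=G
Unmarked (collected): A B C D E F H I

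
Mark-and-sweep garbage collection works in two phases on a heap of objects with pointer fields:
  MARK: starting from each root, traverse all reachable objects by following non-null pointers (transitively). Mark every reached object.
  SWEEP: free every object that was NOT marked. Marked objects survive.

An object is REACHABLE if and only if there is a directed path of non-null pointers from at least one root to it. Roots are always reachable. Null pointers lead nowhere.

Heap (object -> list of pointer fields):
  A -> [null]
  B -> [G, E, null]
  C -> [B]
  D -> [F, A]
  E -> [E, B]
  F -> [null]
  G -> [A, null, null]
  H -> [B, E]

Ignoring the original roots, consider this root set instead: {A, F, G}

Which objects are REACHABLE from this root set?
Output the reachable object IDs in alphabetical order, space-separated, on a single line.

Roots: A F G
Mark A: refs=null, marked=A
Mark F: refs=null, marked=A F
Mark G: refs=A null null, marked=A F G
Unmarked (collected): B C D E H

Answer: A F G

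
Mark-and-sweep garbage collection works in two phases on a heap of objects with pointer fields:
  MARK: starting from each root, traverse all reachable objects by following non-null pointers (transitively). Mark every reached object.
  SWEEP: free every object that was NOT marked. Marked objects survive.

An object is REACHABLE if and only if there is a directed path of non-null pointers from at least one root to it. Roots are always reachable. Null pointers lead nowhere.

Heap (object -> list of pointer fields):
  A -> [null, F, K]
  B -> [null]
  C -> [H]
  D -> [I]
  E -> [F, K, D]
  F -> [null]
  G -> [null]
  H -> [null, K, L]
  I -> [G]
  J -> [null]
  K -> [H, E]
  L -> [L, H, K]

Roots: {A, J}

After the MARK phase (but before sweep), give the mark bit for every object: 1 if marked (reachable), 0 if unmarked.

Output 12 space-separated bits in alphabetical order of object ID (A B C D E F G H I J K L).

Answer: 1 0 0 1 1 1 1 1 1 1 1 1

Derivation:
Roots: A J
Mark A: refs=null F K, marked=A
Mark J: refs=null, marked=A J
Mark F: refs=null, marked=A F J
Mark K: refs=H E, marked=A F J K
Mark H: refs=null K L, marked=A F H J K
Mark E: refs=F K D, marked=A E F H J K
Mark L: refs=L H K, marked=A E F H J K L
Mark D: refs=I, marked=A D E F H J K L
Mark I: refs=G, marked=A D E F H I J K L
Mark G: refs=null, marked=A D E F G H I J K L
Unmarked (collected): B C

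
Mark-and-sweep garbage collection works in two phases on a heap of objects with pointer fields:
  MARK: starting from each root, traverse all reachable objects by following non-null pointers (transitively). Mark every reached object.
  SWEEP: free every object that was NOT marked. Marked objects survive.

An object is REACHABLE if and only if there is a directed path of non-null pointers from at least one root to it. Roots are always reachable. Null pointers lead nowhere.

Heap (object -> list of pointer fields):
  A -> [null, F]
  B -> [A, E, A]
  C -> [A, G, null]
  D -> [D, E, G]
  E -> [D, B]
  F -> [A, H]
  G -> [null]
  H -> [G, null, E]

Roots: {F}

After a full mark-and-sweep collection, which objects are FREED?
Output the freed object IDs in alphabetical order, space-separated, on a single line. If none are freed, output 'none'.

Answer: C

Derivation:
Roots: F
Mark F: refs=A H, marked=F
Mark A: refs=null F, marked=A F
Mark H: refs=G null E, marked=A F H
Mark G: refs=null, marked=A F G H
Mark E: refs=D B, marked=A E F G H
Mark D: refs=D E G, marked=A D E F G H
Mark B: refs=A E A, marked=A B D E F G H
Unmarked (collected): C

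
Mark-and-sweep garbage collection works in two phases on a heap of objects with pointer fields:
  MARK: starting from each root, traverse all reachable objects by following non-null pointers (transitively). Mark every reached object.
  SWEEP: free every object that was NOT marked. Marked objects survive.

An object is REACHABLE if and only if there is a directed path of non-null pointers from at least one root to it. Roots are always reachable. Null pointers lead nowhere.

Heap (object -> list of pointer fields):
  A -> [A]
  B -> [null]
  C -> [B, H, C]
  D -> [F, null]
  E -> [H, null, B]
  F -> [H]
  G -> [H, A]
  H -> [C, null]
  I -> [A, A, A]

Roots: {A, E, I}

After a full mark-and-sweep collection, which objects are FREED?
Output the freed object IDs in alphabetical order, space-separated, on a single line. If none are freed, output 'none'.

Answer: D F G

Derivation:
Roots: A E I
Mark A: refs=A, marked=A
Mark E: refs=H null B, marked=A E
Mark I: refs=A A A, marked=A E I
Mark H: refs=C null, marked=A E H I
Mark B: refs=null, marked=A B E H I
Mark C: refs=B H C, marked=A B C E H I
Unmarked (collected): D F G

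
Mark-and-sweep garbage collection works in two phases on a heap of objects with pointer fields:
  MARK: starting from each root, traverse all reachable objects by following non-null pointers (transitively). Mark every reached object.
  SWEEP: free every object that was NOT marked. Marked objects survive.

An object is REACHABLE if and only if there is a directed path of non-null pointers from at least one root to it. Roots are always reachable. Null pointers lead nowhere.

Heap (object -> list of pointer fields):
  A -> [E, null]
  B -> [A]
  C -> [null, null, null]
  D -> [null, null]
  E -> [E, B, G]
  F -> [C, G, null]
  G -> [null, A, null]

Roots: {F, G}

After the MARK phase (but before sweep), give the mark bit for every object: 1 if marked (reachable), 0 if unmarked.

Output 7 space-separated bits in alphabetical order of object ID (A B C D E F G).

Answer: 1 1 1 0 1 1 1

Derivation:
Roots: F G
Mark F: refs=C G null, marked=F
Mark G: refs=null A null, marked=F G
Mark C: refs=null null null, marked=C F G
Mark A: refs=E null, marked=A C F G
Mark E: refs=E B G, marked=A C E F G
Mark B: refs=A, marked=A B C E F G
Unmarked (collected): D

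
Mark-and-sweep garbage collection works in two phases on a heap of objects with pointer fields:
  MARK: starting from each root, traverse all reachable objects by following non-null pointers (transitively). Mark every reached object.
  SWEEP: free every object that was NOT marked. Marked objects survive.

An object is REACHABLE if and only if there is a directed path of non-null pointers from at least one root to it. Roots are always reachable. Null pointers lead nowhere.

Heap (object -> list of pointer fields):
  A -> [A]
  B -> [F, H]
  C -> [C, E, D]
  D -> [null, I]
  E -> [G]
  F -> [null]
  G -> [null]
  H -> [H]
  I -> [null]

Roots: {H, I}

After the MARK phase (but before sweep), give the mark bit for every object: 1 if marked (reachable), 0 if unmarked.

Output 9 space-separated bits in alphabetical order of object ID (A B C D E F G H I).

Roots: H I
Mark H: refs=H, marked=H
Mark I: refs=null, marked=H I
Unmarked (collected): A B C D E F G

Answer: 0 0 0 0 0 0 0 1 1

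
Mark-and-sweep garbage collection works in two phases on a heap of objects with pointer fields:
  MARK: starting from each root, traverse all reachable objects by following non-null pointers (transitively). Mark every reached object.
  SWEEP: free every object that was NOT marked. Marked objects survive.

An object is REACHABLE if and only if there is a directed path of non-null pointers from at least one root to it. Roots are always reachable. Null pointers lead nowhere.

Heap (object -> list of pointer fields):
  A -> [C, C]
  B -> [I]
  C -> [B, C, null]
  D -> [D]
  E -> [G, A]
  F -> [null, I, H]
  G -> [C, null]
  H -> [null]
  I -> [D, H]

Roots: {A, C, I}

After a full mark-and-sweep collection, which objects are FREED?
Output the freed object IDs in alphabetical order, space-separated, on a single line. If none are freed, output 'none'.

Answer: E F G

Derivation:
Roots: A C I
Mark A: refs=C C, marked=A
Mark C: refs=B C null, marked=A C
Mark I: refs=D H, marked=A C I
Mark B: refs=I, marked=A B C I
Mark D: refs=D, marked=A B C D I
Mark H: refs=null, marked=A B C D H I
Unmarked (collected): E F G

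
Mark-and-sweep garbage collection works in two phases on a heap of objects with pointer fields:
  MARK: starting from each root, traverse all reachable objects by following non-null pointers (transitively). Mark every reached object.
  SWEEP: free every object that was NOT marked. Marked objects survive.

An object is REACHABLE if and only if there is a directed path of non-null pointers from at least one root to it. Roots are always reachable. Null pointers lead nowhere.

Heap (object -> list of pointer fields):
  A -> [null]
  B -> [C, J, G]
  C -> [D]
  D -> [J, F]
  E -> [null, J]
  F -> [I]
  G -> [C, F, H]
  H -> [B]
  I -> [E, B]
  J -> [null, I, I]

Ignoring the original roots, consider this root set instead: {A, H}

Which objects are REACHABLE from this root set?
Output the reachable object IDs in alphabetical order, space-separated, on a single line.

Roots: A H
Mark A: refs=null, marked=A
Mark H: refs=B, marked=A H
Mark B: refs=C J G, marked=A B H
Mark C: refs=D, marked=A B C H
Mark J: refs=null I I, marked=A B C H J
Mark G: refs=C F H, marked=A B C G H J
Mark D: refs=J F, marked=A B C D G H J
Mark I: refs=E B, marked=A B C D G H I J
Mark F: refs=I, marked=A B C D F G H I J
Mark E: refs=null J, marked=A B C D E F G H I J
Unmarked (collected): (none)

Answer: A B C D E F G H I J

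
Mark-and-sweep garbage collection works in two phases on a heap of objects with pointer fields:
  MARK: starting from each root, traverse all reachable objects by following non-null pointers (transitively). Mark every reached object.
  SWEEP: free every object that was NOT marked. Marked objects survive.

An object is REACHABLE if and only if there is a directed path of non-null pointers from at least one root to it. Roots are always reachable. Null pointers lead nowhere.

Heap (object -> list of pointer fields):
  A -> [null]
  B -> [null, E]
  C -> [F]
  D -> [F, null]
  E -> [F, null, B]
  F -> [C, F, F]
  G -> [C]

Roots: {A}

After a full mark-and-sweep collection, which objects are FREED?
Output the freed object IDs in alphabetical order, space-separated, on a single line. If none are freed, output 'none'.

Answer: B C D E F G

Derivation:
Roots: A
Mark A: refs=null, marked=A
Unmarked (collected): B C D E F G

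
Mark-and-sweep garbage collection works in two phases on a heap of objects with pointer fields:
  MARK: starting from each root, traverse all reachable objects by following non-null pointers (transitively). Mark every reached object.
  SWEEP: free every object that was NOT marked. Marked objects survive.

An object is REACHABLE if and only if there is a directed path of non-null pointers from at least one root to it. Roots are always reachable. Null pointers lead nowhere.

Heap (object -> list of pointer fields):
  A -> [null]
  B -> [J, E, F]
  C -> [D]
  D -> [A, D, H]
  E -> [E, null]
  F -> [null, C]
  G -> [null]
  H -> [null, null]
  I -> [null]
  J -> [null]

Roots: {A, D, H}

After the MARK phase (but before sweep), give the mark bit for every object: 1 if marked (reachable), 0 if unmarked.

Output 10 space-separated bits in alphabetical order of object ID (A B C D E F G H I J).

Roots: A D H
Mark A: refs=null, marked=A
Mark D: refs=A D H, marked=A D
Mark H: refs=null null, marked=A D H
Unmarked (collected): B C E F G I J

Answer: 1 0 0 1 0 0 0 1 0 0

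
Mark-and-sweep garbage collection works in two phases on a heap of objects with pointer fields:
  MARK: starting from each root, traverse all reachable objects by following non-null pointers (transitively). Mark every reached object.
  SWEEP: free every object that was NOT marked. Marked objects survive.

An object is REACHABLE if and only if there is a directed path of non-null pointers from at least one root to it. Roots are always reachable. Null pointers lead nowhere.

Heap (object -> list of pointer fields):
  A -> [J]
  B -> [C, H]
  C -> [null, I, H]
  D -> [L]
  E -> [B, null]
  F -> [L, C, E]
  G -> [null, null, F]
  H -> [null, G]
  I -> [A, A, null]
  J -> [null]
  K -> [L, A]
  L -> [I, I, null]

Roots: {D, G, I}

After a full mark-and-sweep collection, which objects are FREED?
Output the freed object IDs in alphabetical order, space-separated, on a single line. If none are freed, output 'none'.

Roots: D G I
Mark D: refs=L, marked=D
Mark G: refs=null null F, marked=D G
Mark I: refs=A A null, marked=D G I
Mark L: refs=I I null, marked=D G I L
Mark F: refs=L C E, marked=D F G I L
Mark A: refs=J, marked=A D F G I L
Mark C: refs=null I H, marked=A C D F G I L
Mark E: refs=B null, marked=A C D E F G I L
Mark J: refs=null, marked=A C D E F G I J L
Mark H: refs=null G, marked=A C D E F G H I J L
Mark B: refs=C H, marked=A B C D E F G H I J L
Unmarked (collected): K

Answer: K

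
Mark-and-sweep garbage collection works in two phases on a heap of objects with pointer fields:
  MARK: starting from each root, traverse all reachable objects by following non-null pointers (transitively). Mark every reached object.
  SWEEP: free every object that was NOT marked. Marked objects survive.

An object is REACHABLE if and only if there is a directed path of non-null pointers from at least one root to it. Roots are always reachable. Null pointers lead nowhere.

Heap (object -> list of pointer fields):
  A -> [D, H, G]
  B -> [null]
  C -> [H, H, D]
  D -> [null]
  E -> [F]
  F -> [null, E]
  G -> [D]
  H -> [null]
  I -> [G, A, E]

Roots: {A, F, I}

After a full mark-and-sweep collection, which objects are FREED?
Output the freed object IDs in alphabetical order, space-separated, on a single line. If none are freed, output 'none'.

Answer: B C

Derivation:
Roots: A F I
Mark A: refs=D H G, marked=A
Mark F: refs=null E, marked=A F
Mark I: refs=G A E, marked=A F I
Mark D: refs=null, marked=A D F I
Mark H: refs=null, marked=A D F H I
Mark G: refs=D, marked=A D F G H I
Mark E: refs=F, marked=A D E F G H I
Unmarked (collected): B C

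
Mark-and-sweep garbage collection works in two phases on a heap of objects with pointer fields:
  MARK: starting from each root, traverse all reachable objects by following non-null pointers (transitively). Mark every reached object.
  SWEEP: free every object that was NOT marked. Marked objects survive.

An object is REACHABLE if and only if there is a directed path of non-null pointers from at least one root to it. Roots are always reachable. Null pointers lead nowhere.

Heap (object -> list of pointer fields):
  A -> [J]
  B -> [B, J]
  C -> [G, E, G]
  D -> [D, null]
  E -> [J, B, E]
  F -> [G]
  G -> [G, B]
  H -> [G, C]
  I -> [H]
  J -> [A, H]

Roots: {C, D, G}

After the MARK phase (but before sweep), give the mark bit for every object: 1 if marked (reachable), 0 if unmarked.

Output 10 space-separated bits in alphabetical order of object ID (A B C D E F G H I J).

Answer: 1 1 1 1 1 0 1 1 0 1

Derivation:
Roots: C D G
Mark C: refs=G E G, marked=C
Mark D: refs=D null, marked=C D
Mark G: refs=G B, marked=C D G
Mark E: refs=J B E, marked=C D E G
Mark B: refs=B J, marked=B C D E G
Mark J: refs=A H, marked=B C D E G J
Mark A: refs=J, marked=A B C D E G J
Mark H: refs=G C, marked=A B C D E G H J
Unmarked (collected): F I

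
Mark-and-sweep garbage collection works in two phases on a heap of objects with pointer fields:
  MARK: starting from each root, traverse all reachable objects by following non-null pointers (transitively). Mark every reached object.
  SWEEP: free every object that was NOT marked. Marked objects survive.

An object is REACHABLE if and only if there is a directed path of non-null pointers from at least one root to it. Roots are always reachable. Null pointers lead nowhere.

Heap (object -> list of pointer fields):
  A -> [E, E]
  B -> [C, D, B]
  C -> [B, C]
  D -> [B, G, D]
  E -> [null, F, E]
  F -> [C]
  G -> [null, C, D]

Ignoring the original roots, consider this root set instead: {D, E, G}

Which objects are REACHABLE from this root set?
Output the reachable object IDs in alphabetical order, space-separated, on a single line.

Roots: D E G
Mark D: refs=B G D, marked=D
Mark E: refs=null F E, marked=D E
Mark G: refs=null C D, marked=D E G
Mark B: refs=C D B, marked=B D E G
Mark F: refs=C, marked=B D E F G
Mark C: refs=B C, marked=B C D E F G
Unmarked (collected): A

Answer: B C D E F G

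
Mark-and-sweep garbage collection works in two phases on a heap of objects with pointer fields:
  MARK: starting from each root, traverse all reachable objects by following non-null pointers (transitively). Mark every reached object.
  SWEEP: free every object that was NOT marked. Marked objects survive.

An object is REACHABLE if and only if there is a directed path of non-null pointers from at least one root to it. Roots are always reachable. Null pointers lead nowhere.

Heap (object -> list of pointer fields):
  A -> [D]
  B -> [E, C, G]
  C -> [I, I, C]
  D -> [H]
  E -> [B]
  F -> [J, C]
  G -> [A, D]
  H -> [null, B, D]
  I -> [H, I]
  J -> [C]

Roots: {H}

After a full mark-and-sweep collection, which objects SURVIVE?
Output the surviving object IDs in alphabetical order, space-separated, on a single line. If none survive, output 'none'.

Roots: H
Mark H: refs=null B D, marked=H
Mark B: refs=E C G, marked=B H
Mark D: refs=H, marked=B D H
Mark E: refs=B, marked=B D E H
Mark C: refs=I I C, marked=B C D E H
Mark G: refs=A D, marked=B C D E G H
Mark I: refs=H I, marked=B C D E G H I
Mark A: refs=D, marked=A B C D E G H I
Unmarked (collected): F J

Answer: A B C D E G H I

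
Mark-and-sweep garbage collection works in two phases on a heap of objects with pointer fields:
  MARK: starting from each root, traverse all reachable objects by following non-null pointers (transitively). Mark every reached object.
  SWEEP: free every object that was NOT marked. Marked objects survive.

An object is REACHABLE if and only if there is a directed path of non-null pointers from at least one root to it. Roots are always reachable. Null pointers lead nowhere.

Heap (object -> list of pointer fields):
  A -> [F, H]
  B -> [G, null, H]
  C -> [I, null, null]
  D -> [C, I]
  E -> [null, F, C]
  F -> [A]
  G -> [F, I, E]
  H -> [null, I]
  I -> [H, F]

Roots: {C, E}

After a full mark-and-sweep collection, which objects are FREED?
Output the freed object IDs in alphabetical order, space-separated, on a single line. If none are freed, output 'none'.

Answer: B D G

Derivation:
Roots: C E
Mark C: refs=I null null, marked=C
Mark E: refs=null F C, marked=C E
Mark I: refs=H F, marked=C E I
Mark F: refs=A, marked=C E F I
Mark H: refs=null I, marked=C E F H I
Mark A: refs=F H, marked=A C E F H I
Unmarked (collected): B D G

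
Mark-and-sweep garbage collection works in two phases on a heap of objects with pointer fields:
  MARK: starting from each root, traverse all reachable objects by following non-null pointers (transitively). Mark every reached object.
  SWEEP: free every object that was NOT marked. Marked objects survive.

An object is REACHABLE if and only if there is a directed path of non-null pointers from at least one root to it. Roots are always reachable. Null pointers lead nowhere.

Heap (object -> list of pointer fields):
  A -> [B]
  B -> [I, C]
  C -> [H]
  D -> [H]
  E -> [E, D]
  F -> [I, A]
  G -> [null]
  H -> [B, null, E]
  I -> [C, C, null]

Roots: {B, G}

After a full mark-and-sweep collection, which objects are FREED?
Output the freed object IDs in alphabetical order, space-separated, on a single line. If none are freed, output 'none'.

Roots: B G
Mark B: refs=I C, marked=B
Mark G: refs=null, marked=B G
Mark I: refs=C C null, marked=B G I
Mark C: refs=H, marked=B C G I
Mark H: refs=B null E, marked=B C G H I
Mark E: refs=E D, marked=B C E G H I
Mark D: refs=H, marked=B C D E G H I
Unmarked (collected): A F

Answer: A F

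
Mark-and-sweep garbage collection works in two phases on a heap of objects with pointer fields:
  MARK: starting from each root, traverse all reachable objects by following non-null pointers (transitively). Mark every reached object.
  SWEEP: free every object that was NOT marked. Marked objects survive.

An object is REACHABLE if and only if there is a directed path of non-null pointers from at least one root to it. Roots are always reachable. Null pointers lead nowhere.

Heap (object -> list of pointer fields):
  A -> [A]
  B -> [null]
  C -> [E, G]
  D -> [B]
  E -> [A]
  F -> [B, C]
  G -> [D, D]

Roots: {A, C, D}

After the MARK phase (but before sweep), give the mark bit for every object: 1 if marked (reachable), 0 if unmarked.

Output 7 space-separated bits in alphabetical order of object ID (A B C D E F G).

Roots: A C D
Mark A: refs=A, marked=A
Mark C: refs=E G, marked=A C
Mark D: refs=B, marked=A C D
Mark E: refs=A, marked=A C D E
Mark G: refs=D D, marked=A C D E G
Mark B: refs=null, marked=A B C D E G
Unmarked (collected): F

Answer: 1 1 1 1 1 0 1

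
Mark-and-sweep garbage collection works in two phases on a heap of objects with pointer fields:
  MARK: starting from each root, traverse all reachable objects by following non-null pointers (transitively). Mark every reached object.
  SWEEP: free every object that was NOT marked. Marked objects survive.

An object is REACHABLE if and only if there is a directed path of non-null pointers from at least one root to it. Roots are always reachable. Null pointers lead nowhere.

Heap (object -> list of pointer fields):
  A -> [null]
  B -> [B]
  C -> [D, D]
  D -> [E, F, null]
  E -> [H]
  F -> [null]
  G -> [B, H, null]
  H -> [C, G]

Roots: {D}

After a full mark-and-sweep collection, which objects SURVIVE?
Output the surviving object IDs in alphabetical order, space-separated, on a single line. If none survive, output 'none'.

Answer: B C D E F G H

Derivation:
Roots: D
Mark D: refs=E F null, marked=D
Mark E: refs=H, marked=D E
Mark F: refs=null, marked=D E F
Mark H: refs=C G, marked=D E F H
Mark C: refs=D D, marked=C D E F H
Mark G: refs=B H null, marked=C D E F G H
Mark B: refs=B, marked=B C D E F G H
Unmarked (collected): A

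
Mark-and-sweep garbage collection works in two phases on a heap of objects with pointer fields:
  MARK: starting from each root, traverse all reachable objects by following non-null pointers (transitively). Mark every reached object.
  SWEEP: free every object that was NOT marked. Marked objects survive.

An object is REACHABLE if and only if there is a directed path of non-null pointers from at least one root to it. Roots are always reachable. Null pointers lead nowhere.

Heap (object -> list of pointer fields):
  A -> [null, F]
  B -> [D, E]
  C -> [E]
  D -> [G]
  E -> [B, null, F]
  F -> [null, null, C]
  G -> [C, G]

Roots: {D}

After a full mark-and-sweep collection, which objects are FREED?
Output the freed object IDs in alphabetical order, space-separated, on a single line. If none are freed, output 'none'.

Answer: A

Derivation:
Roots: D
Mark D: refs=G, marked=D
Mark G: refs=C G, marked=D G
Mark C: refs=E, marked=C D G
Mark E: refs=B null F, marked=C D E G
Mark B: refs=D E, marked=B C D E G
Mark F: refs=null null C, marked=B C D E F G
Unmarked (collected): A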